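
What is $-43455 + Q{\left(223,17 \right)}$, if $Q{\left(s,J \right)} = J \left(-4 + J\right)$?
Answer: $-43234$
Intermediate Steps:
$-43455 + Q{\left(223,17 \right)} = -43455 + 17 \left(-4 + 17\right) = -43455 + 17 \cdot 13 = -43455 + 221 = -43234$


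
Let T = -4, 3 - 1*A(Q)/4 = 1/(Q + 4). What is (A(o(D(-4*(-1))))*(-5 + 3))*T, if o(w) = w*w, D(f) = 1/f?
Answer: 5728/65 ≈ 88.123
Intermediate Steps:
o(w) = w²
A(Q) = 12 - 4/(4 + Q) (A(Q) = 12 - 4/(Q + 4) = 12 - 4/(4 + Q))
(A(o(D(-4*(-1))))*(-5 + 3))*T = ((4*(11 + 3*(1/(-4*(-1)))²)/(4 + (1/(-4*(-1)))²))*(-5 + 3))*(-4) = ((4*(11 + 3*(1/4)²)/(4 + (1/4)²))*(-2))*(-4) = ((4*(11 + 3*(¼)²)/(4 + (¼)²))*(-2))*(-4) = ((4*(11 + 3*(1/16))/(4 + 1/16))*(-2))*(-4) = ((4*(11 + 3/16)/(65/16))*(-2))*(-4) = ((4*(16/65)*(179/16))*(-2))*(-4) = ((716/65)*(-2))*(-4) = -1432/65*(-4) = 5728/65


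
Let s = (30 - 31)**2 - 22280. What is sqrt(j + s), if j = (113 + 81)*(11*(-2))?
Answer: I*sqrt(26547) ≈ 162.93*I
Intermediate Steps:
s = -22279 (s = (-1)**2 - 22280 = 1 - 22280 = -22279)
j = -4268 (j = 194*(-22) = -4268)
sqrt(j + s) = sqrt(-4268 - 22279) = sqrt(-26547) = I*sqrt(26547)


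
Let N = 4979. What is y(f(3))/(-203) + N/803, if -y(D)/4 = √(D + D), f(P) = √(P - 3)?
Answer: 4979/803 ≈ 6.2005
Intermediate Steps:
f(P) = √(-3 + P)
y(D) = -4*√2*√D (y(D) = -4*√(D + D) = -4*√2*√D)
y(f(3))/(-203) + N/803 = -4*√2*√(√(-3 + 3))/(-203) + 4979/803 = -4*√2*√(√0)*(-1/203) + 4979*(1/803) = -4*√2*√0*(-1/203) + 4979/803 = -4*√2*0*(-1/203) + 4979/803 = 0*(-1/203) + 4979/803 = 0 + 4979/803 = 4979/803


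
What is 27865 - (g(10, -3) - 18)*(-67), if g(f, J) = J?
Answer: 26458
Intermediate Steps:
27865 - (g(10, -3) - 18)*(-67) = 27865 - (-3 - 18)*(-67) = 27865 - (-21)*(-67) = 27865 - 1*1407 = 27865 - 1407 = 26458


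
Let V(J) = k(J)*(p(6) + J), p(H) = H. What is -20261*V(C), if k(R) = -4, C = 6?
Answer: 972528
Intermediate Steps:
V(J) = -24 - 4*J (V(J) = -4*(6 + J) = -24 - 4*J)
-20261*V(C) = -20261*(-24 - 4*6) = -20261*(-24 - 24) = -20261*(-48) = 972528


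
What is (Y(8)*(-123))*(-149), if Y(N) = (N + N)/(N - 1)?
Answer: 293232/7 ≈ 41890.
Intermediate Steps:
Y(N) = 2*N/(-1 + N) (Y(N) = (2*N)/(-1 + N) = 2*N/(-1 + N))
(Y(8)*(-123))*(-149) = ((2*8/(-1 + 8))*(-123))*(-149) = ((2*8/7)*(-123))*(-149) = ((2*8*(⅐))*(-123))*(-149) = ((16/7)*(-123))*(-149) = -1968/7*(-149) = 293232/7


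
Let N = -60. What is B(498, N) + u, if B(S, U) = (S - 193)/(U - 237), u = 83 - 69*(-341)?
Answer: 7012459/297 ≈ 23611.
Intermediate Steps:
u = 23612 (u = 83 + 23529 = 23612)
B(S, U) = (-193 + S)/(-237 + U)
B(498, N) + u = (-193 + 498)/(-237 - 60) + 23612 = 305/(-297) + 23612 = -1/297*305 + 23612 = -305/297 + 23612 = 7012459/297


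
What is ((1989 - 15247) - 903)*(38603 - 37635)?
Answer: -13707848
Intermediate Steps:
((1989 - 15247) - 903)*(38603 - 37635) = (-13258 - 903)*968 = -14161*968 = -13707848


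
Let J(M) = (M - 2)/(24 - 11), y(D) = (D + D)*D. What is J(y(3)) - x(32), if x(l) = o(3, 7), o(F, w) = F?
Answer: -23/13 ≈ -1.7692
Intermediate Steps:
y(D) = 2*D**2 (y(D) = (2*D)*D = 2*D**2)
J(M) = -2/13 + M/13 (J(M) = (-2 + M)/13 = (-2 + M)*(1/13) = -2/13 + M/13)
x(l) = 3
J(y(3)) - x(32) = (-2/13 + (2*3**2)/13) - 1*3 = (-2/13 + (2*9)/13) - 3 = (-2/13 + (1/13)*18) - 3 = (-2/13 + 18/13) - 3 = 16/13 - 3 = -23/13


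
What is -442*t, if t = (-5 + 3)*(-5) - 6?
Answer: -1768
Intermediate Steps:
t = 4 (t = -2*(-5) - 6 = 10 - 6 = 4)
-442*t = -442*4 = -1768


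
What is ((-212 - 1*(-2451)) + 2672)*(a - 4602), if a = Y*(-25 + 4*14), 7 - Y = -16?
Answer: -19098879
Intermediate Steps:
Y = 23 (Y = 7 - 1*(-16) = 7 + 16 = 23)
a = 713 (a = 23*(-25 + 4*14) = 23*(-25 + 56) = 23*31 = 713)
((-212 - 1*(-2451)) + 2672)*(a - 4602) = ((-212 - 1*(-2451)) + 2672)*(713 - 4602) = ((-212 + 2451) + 2672)*(-3889) = (2239 + 2672)*(-3889) = 4911*(-3889) = -19098879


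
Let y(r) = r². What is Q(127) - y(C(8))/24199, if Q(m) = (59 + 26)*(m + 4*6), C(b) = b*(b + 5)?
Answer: 310583349/24199 ≈ 12835.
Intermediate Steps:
C(b) = b*(5 + b)
Q(m) = 2040 + 85*m (Q(m) = 85*(m + 24) = 85*(24 + m) = 2040 + 85*m)
Q(127) - y(C(8))/24199 = (2040 + 85*127) - (8*(5 + 8))²/24199 = (2040 + 10795) - (8*13)²/24199 = 12835 - 104²/24199 = 12835 - 10816/24199 = 310583349/24199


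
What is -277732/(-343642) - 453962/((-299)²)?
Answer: -5045034272/1181613017 ≈ -4.2696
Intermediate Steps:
-277732/(-343642) - 453962/((-299)²) = -277732*(-1/343642) - 453962/89401 = 10682/13217 - 453962*1/89401 = 10682/13217 - 453962/89401 = -5045034272/1181613017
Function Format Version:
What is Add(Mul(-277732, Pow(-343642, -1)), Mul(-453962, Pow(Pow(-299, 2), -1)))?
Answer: Rational(-5045034272, 1181613017) ≈ -4.2696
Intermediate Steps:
Add(Mul(-277732, Pow(-343642, -1)), Mul(-453962, Pow(Pow(-299, 2), -1))) = Add(Mul(-277732, Rational(-1, 343642)), Mul(-453962, Pow(89401, -1))) = Add(Rational(10682, 13217), Mul(-453962, Rational(1, 89401))) = Add(Rational(10682, 13217), Rational(-453962, 89401)) = Rational(-5045034272, 1181613017)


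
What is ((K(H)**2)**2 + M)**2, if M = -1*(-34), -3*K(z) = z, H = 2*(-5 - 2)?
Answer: 1694968900/6561 ≈ 2.5834e+5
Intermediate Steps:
H = -14 (H = 2*(-7) = -14)
K(z) = -z/3
M = 34
((K(H)**2)**2 + M)**2 = (((-1/3*(-14))**2)**2 + 34)**2 = (((14/3)**2)**2 + 34)**2 = ((196/9)**2 + 34)**2 = (38416/81 + 34)**2 = (41170/81)**2 = 1694968900/6561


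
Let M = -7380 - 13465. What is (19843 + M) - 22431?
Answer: -23433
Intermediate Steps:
M = -20845
(19843 + M) - 22431 = (19843 - 20845) - 22431 = -1002 - 22431 = -23433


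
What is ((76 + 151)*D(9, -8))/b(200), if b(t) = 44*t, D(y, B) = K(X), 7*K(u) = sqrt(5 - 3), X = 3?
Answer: 227*sqrt(2)/61600 ≈ 0.0052115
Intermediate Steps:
K(u) = sqrt(2)/7 (K(u) = sqrt(5 - 3)/7 = sqrt(2)/7)
D(y, B) = sqrt(2)/7
((76 + 151)*D(9, -8))/b(200) = ((76 + 151)*(sqrt(2)/7))/((44*200)) = (227*(sqrt(2)/7))/8800 = (227*sqrt(2)/7)*(1/8800) = 227*sqrt(2)/61600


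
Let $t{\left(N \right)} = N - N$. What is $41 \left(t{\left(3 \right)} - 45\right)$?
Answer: $-1845$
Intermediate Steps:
$t{\left(N \right)} = 0$
$41 \left(t{\left(3 \right)} - 45\right) = 41 \left(0 - 45\right) = 41 \left(-45\right) = -1845$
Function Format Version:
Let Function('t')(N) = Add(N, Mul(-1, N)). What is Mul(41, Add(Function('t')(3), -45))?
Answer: -1845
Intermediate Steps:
Function('t')(N) = 0
Mul(41, Add(Function('t')(3), -45)) = Mul(41, Add(0, -45)) = Mul(41, -45) = -1845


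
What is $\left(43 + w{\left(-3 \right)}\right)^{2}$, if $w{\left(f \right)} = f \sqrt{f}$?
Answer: $1822 - 258 i \sqrt{3} \approx 1822.0 - 446.87 i$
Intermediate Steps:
$w{\left(f \right)} = f^{\frac{3}{2}}$
$\left(43 + w{\left(-3 \right)}\right)^{2} = \left(43 + \left(-3\right)^{\frac{3}{2}}\right)^{2} = \left(43 - 3 i \sqrt{3}\right)^{2}$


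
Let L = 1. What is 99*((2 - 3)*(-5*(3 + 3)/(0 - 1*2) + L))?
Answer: -1584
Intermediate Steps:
99*((2 - 3)*(-5*(3 + 3)/(0 - 1*2) + L)) = 99*((2 - 3)*(-5*(3 + 3)/(0 - 1*2) + 1)) = 99*(-(-30/(0 - 2) + 1)) = 99*(-(-30/(-2) + 1)) = 99*(-(-30*(-1)/2 + 1)) = 99*(-(-5*(-3) + 1)) = 99*(-(15 + 1)) = 99*(-1*16) = 99*(-16) = -1584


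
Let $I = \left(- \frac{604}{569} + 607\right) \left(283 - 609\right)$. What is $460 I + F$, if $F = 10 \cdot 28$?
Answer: $- \frac{51702899520}{569} \approx -9.0866 \cdot 10^{7}$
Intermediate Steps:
$F = 280$
$I = - \frac{112397954}{569}$ ($I = \left(\left(-604\right) \frac{1}{569} + 607\right) \left(-326\right) = \left(- \frac{604}{569} + 607\right) \left(-326\right) = \frac{344779}{569} \left(-326\right) = - \frac{112397954}{569} \approx -1.9754 \cdot 10^{5}$)
$460 I + F = 460 \left(- \frac{112397954}{569}\right) + 280 = - \frac{51703058840}{569} + 280 = - \frac{51702899520}{569}$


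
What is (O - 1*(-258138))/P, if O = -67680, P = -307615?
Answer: -190458/307615 ≈ -0.61914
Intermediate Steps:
(O - 1*(-258138))/P = (-67680 - 1*(-258138))/(-307615) = (-67680 + 258138)*(-1/307615) = 190458*(-1/307615) = -190458/307615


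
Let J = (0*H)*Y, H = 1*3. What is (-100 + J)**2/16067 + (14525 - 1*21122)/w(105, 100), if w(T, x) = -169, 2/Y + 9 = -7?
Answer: 107683999/2715323 ≈ 39.658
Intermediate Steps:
Y = -1/8 (Y = 2/(-9 - 7) = 2/(-16) = 2*(-1/16) = -1/8 ≈ -0.12500)
H = 3
J = 0 (J = (0*3)*(-1/8) = 0*(-1/8) = 0)
(-100 + J)**2/16067 + (14525 - 1*21122)/w(105, 100) = (-100 + 0)**2/16067 + (14525 - 1*21122)/(-169) = (-100)**2*(1/16067) + (14525 - 21122)*(-1/169) = 10000*(1/16067) - 6597*(-1/169) = 10000/16067 + 6597/169 = 107683999/2715323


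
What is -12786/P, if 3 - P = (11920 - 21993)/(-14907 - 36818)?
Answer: -330677925/72551 ≈ -4557.9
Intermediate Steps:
P = 145102/51725 (P = 3 - (11920 - 21993)/(-14907 - 36818) = 3 - (-10073)/(-51725) = 3 - (-10073)*(-1)/51725 = 3 - 1*10073/51725 = 3 - 10073/51725 = 145102/51725 ≈ 2.8053)
-12786/P = -12786/145102/51725 = -12786*51725/145102 = -330677925/72551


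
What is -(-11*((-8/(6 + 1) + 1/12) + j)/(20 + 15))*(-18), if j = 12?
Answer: -30327/490 ≈ -61.892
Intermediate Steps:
-(-11*((-8/(6 + 1) + 1/12) + j)/(20 + 15))*(-18) = -(-11*((-8/(6 + 1) + 1/12) + 12)/(20 + 15))*(-18) = -(-11*((-8/7 + 1*(1/12)) + 12)/35)*(-18) = -(-11*((-8*⅐ + 1/12) + 12)/35)*(-18) = -(-11*((-8/7 + 1/12) + 12)/35)*(-18) = -(-11*(-89/84 + 12)/35)*(-18) = -(-10109/(84*35))*(-18) = -(-11*919/2940)*(-18) = -(-10109)*(-18)/2940 = -1*30327/490 = -30327/490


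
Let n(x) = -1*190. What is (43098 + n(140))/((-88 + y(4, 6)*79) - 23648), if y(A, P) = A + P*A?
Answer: -10727/5381 ≈ -1.9935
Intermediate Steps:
y(A, P) = A + A*P
n(x) = -190
(43098 + n(140))/((-88 + y(4, 6)*79) - 23648) = (43098 - 190)/((-88 + (4*(1 + 6))*79) - 23648) = 42908/((-88 + (4*7)*79) - 23648) = 42908/((-88 + 28*79) - 23648) = 42908/((-88 + 2212) - 23648) = 42908/(2124 - 23648) = 42908/(-21524) = 42908*(-1/21524) = -10727/5381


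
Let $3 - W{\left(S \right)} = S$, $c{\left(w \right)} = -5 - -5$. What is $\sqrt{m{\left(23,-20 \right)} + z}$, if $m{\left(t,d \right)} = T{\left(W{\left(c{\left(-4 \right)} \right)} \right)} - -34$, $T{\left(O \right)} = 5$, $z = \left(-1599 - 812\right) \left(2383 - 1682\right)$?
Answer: $34 i \sqrt{1462} \approx 1300.0 i$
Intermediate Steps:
$z = -1690111$ ($z = \left(-2411\right) 701 = -1690111$)
$c{\left(w \right)} = 0$ ($c{\left(w \right)} = -5 + 5 = 0$)
$W{\left(S \right)} = 3 - S$
$m{\left(t,d \right)} = 39$ ($m{\left(t,d \right)} = 5 - -34 = 5 + 34 = 39$)
$\sqrt{m{\left(23,-20 \right)} + z} = \sqrt{39 - 1690111} = \sqrt{-1690072} = 34 i \sqrt{1462}$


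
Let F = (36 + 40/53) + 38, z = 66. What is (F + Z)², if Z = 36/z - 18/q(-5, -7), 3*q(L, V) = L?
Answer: 62991964324/8497225 ≈ 7413.2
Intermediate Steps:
q(L, V) = L/3
F = 3962/53 (F = (36 + 40*(1/53)) + 38 = (36 + 40/53) + 38 = 1948/53 + 38 = 3962/53 ≈ 74.755)
Z = 624/55 (Z = 36/66 - 18/((⅓)*(-5)) = 36*(1/66) - 18/(-5/3) = 6/11 - 18*(-⅗) = 6/11 + 54/5 = 624/55 ≈ 11.345)
(F + Z)² = (3962/53 + 624/55)² = (250982/2915)² = 62991964324/8497225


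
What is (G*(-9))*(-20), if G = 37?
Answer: 6660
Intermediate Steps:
(G*(-9))*(-20) = (37*(-9))*(-20) = -333*(-20) = 6660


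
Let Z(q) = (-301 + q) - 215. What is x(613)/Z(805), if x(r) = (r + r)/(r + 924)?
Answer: 1226/444193 ≈ 0.0027601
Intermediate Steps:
Z(q) = -516 + q
x(r) = 2*r/(924 + r) (x(r) = (2*r)/(924 + r) = 2*r/(924 + r))
x(613)/Z(805) = (2*613/(924 + 613))/(-516 + 805) = (2*613/1537)/289 = (2*613*(1/1537))*(1/289) = (1226/1537)*(1/289) = 1226/444193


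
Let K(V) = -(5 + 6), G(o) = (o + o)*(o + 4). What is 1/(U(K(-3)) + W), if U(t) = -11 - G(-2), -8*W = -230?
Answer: 4/103 ≈ 0.038835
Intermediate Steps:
G(o) = 2*o*(4 + o) (G(o) = (2*o)*(4 + o) = 2*o*(4 + o))
W = 115/4 (W = -1/8*(-230) = 115/4 ≈ 28.750)
K(V) = -11 (K(V) = -1*11 = -11)
U(t) = -3 (U(t) = -11 - 2*(-2)*(4 - 2) = -11 - 2*(-2)*2 = -11 - 1*(-8) = -11 + 8 = -3)
1/(U(K(-3)) + W) = 1/(-3 + 115/4) = 1/(103/4) = 4/103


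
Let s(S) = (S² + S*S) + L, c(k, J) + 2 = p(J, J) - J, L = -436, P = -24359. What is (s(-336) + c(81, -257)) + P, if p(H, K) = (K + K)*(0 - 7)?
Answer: 204850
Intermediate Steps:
p(H, K) = -14*K (p(H, K) = (2*K)*(-7) = -14*K)
c(k, J) = -2 - 15*J (c(k, J) = -2 + (-14*J - J) = -2 - 15*J)
s(S) = -436 + 2*S² (s(S) = (S² + S*S) - 436 = (S² + S²) - 436 = 2*S² - 436 = -436 + 2*S²)
(s(-336) + c(81, -257)) + P = ((-436 + 2*(-336)²) + (-2 - 15*(-257))) - 24359 = ((-436 + 2*112896) + (-2 + 3855)) - 24359 = ((-436 + 225792) + 3853) - 24359 = (225356 + 3853) - 24359 = 229209 - 24359 = 204850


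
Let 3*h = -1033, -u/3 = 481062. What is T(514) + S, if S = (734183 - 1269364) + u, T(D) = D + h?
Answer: -5934592/3 ≈ -1.9782e+6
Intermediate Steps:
u = -1443186 (u = -3*481062 = -1443186)
h = -1033/3 (h = (⅓)*(-1033) = -1033/3 ≈ -344.33)
T(D) = -1033/3 + D (T(D) = D - 1033/3 = -1033/3 + D)
S = -1978367 (S = (734183 - 1269364) - 1443186 = -535181 - 1443186 = -1978367)
T(514) + S = (-1033/3 + 514) - 1978367 = 509/3 - 1978367 = -5934592/3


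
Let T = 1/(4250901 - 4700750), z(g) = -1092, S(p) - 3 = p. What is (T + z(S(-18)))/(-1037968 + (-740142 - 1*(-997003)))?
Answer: 491235109/351380202843 ≈ 0.0013980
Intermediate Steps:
S(p) = 3 + p
T = -1/449849 (T = 1/(-449849) = -1/449849 ≈ -2.2230e-6)
(T + z(S(-18)))/(-1037968 + (-740142 - 1*(-997003))) = (-1/449849 - 1092)/(-1037968 + (-740142 - 1*(-997003))) = -491235109/(449849*(-1037968 + (-740142 + 997003))) = -491235109/(449849*(-1037968 + 256861)) = -491235109/449849/(-781107) = -491235109/449849*(-1/781107) = 491235109/351380202843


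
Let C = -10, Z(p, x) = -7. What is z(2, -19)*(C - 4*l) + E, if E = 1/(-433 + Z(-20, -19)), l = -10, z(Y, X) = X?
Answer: -250801/440 ≈ -570.00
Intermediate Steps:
E = -1/440 (E = 1/(-433 - 7) = 1/(-440) = -1/440 ≈ -0.0022727)
z(2, -19)*(C - 4*l) + E = -19*(-10 - 4*(-10)) - 1/440 = -19*(-10 + 40) - 1/440 = -19*30 - 1/440 = -570 - 1/440 = -250801/440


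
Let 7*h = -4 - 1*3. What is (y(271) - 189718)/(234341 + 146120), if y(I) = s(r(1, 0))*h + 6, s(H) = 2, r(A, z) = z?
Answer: -189714/380461 ≈ -0.49864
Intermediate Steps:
h = -1 (h = (-4 - 1*3)/7 = (-4 - 3)/7 = (⅐)*(-7) = -1)
y(I) = 4 (y(I) = 2*(-1) + 6 = -2 + 6 = 4)
(y(271) - 189718)/(234341 + 146120) = (4 - 189718)/(234341 + 146120) = -189714/380461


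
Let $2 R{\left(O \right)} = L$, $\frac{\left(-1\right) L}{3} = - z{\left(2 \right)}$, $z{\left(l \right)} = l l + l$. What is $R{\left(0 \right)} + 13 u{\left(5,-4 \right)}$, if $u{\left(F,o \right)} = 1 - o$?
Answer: $74$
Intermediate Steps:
$z{\left(l \right)} = l + l^{2}$ ($z{\left(l \right)} = l^{2} + l = l + l^{2}$)
$L = 18$ ($L = - 3 \left(- 2 \left(1 + 2\right)\right) = - 3 \left(- 2 \cdot 3\right) = - 3 \left(\left(-1\right) 6\right) = \left(-3\right) \left(-6\right) = 18$)
$R{\left(O \right)} = 9$ ($R{\left(O \right)} = \frac{1}{2} \cdot 18 = 9$)
$R{\left(0 \right)} + 13 u{\left(5,-4 \right)} = 9 + 13 \left(1 - -4\right) = 9 + 13 \left(1 + 4\right) = 9 + 13 \cdot 5 = 9 + 65 = 74$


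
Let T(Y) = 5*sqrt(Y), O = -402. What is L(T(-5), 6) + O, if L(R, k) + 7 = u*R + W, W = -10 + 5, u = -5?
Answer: -414 - 25*I*sqrt(5) ≈ -414.0 - 55.902*I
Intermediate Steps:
W = -5
L(R, k) = -12 - 5*R (L(R, k) = -7 + (-5*R - 5) = -7 + (-5 - 5*R) = -12 - 5*R)
L(T(-5), 6) + O = (-12 - 25*sqrt(-5)) - 402 = (-12 - 25*I*sqrt(5)) - 402 = -414 - 25*I*sqrt(5)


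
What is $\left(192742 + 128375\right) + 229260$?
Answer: $550377$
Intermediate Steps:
$\left(192742 + 128375\right) + 229260 = 321117 + 229260 = 550377$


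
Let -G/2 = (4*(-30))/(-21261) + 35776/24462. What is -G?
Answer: 254522992/86681097 ≈ 2.9363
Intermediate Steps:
G = -254522992/86681097 (G = -2*((4*(-30))/(-21261) + 35776/24462) = -2*(-120*(-1/21261) + 35776*(1/24462)) = -2*(40/7087 + 17888/12231) = -2*127261496/86681097 = -254522992/86681097 ≈ -2.9363)
-G = -1*(-254522992/86681097) = 254522992/86681097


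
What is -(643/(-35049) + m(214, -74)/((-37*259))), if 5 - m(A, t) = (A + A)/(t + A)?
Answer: 31149821/1679372835 ≈ 0.018548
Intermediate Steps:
m(A, t) = 5 - 2*A/(A + t) (m(A, t) = 5 - (A + A)/(t + A) = 5 - 2*A/(A + t))
-(643/(-35049) + m(214, -74)/((-37*259))) = -(643/(-35049) + ((3*214 + 5*(-74))/(214 - 74))/((-37*259))) = -(643*(-1/35049) + ((642 - 370)/140)/(-9583)) = -(-643/35049 + ((1/140)*272)*(-1/9583)) = -(-643/35049 + (68/35)*(-1/9583)) = -(-643/35049 - 68/335405) = -1*(-31149821/1679372835) = 31149821/1679372835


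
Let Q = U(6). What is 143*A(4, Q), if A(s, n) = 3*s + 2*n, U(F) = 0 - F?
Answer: 0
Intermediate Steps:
U(F) = -F
Q = -6 (Q = -1*6 = -6)
A(s, n) = 2*n + 3*s
143*A(4, Q) = 143*(2*(-6) + 3*4) = 143*(-12 + 12) = 143*0 = 0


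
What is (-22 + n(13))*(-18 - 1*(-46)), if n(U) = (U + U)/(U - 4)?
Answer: -4816/9 ≈ -535.11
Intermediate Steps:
n(U) = 2*U/(-4 + U) (n(U) = (2*U)/(-4 + U) = 2*U/(-4 + U))
(-22 + n(13))*(-18 - 1*(-46)) = (-22 + 2*13/(-4 + 13))*(-18 - 1*(-46)) = (-22 + 2*13/9)*(-18 + 46) = (-22 + 2*13*(⅑))*28 = (-22 + 26/9)*28 = -172/9*28 = -4816/9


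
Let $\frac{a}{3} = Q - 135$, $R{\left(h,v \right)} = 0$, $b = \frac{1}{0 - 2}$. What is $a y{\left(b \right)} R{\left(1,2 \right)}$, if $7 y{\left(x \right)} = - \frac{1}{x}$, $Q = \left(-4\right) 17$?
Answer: $0$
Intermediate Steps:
$Q = -68$
$b = - \frac{1}{2}$ ($b = \frac{1}{-2} = - \frac{1}{2} \approx -0.5$)
$y{\left(x \right)} = - \frac{1}{7 x}$ ($y{\left(x \right)} = \frac{\left(-1\right) \frac{1}{x}}{7} = - \frac{1}{7 x}$)
$a = -609$ ($a = 3 \left(-68 - 135\right) = 3 \left(-203\right) = -609$)
$a y{\left(b \right)} R{\left(1,2 \right)} = - 609 - \frac{1}{7 \left(- \frac{1}{2}\right)} 0 = - 609 \left(- \frac{1}{7}\right) \left(-2\right) 0 = - 609 \cdot \frac{2}{7} \cdot 0 = \left(-609\right) 0 = 0$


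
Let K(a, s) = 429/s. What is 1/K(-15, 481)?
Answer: 37/33 ≈ 1.1212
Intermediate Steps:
1/K(-15, 481) = 1/(429/481) = 1/(429*(1/481)) = 1/(33/37) = 37/33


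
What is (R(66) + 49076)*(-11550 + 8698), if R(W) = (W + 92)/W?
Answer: -4619062124/33 ≈ -1.3997e+8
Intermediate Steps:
R(W) = (92 + W)/W
(R(66) + 49076)*(-11550 + 8698) = ((92 + 66)/66 + 49076)*(-11550 + 8698) = ((1/66)*158 + 49076)*(-2852) = (79/33 + 49076)*(-2852) = (1619587/33)*(-2852) = -4619062124/33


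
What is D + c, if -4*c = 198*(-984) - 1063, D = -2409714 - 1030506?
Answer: -13564985/4 ≈ -3.3912e+6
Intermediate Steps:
D = -3440220
c = 195895/4 (c = -(198*(-984) - 1063)/4 = -(-194832 - 1063)/4 = -¼*(-195895) = 195895/4 ≈ 48974.)
D + c = -3440220 + 195895/4 = -13564985/4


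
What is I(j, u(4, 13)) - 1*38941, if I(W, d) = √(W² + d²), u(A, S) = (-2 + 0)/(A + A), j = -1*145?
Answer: -38941 + √336401/4 ≈ -38796.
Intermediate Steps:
j = -145
u(A, S) = -1/A (u(A, S) = -2*1/(2*A) = -1/A)
I(j, u(4, 13)) - 1*38941 = √((-145)² + (-1/4)²) - 1*38941 = √(21025 + (-1*¼)²) - 38941 = √(21025 + (-¼)²) - 38941 = √(21025 + 1/16) - 38941 = √(336401/16) - 38941 = √336401/4 - 38941 = -38941 + √336401/4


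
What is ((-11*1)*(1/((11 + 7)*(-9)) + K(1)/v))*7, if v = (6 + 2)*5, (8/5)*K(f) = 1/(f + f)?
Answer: -1309/10368 ≈ -0.12625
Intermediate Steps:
K(f) = 5/(16*f) (K(f) = 5/(8*(f + f)) = 5/(8*((2*f))) = 5*(1/(2*f))/8 = 5/(16*f))
v = 40 (v = 8*5 = 40)
((-11*1)*(1/((11 + 7)*(-9)) + K(1)/v))*7 = ((-11*1)*(1/((11 + 7)*(-9)) + ((5/16)/1)/40))*7 = -11*(-⅑/18 + ((5/16)*1)*(1/40))*7 = -11*((1/18)*(-⅑) + (5/16)*(1/40))*7 = -11*(-1/162 + 1/128)*7 = -11*17/10368*7 = -187/10368*7 = -1309/10368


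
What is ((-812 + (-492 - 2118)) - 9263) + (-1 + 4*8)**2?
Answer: -11724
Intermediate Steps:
((-812 + (-492 - 2118)) - 9263) + (-1 + 4*8)**2 = ((-812 - 2610) - 9263) + (-1 + 32)**2 = (-3422 - 9263) + 31**2 = -12685 + 961 = -11724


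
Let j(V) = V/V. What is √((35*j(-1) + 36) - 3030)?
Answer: I*√2959 ≈ 54.397*I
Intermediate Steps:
j(V) = 1
√((35*j(-1) + 36) - 3030) = √((35*1 + 36) - 3030) = √((35 + 36) - 3030) = √(71 - 3030) = √(-2959) = I*√2959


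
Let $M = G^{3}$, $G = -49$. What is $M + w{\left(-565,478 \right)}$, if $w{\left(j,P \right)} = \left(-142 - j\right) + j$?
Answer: $-117791$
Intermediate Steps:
$w{\left(j,P \right)} = -142$
$M = -117649$ ($M = \left(-49\right)^{3} = -117649$)
$M + w{\left(-565,478 \right)} = -117649 - 142 = -117791$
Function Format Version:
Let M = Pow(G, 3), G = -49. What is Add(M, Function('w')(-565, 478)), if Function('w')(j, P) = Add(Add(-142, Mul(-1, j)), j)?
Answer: -117791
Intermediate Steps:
Function('w')(j, P) = -142
M = -117649 (M = Pow(-49, 3) = -117649)
Add(M, Function('w')(-565, 478)) = Add(-117649, -142) = -117791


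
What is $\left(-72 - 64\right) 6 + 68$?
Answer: $-748$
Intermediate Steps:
$\left(-72 - 64\right) 6 + 68 = \left(-136\right) 6 + 68 = -816 + 68 = -748$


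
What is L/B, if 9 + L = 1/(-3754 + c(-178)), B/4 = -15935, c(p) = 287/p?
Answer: 6016669/42610126260 ≈ 0.00014120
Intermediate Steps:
B = -63740 (B = 4*(-15935) = -63740)
L = -6016669/668499 (L = -9 + 1/(-3754 + 287/(-178)) = -9 + 1/(-3754 + 287*(-1/178)) = -9 + 1/(-3754 - 287/178) = -9 + 1/(-668499/178) = -9 - 178/668499 = -6016669/668499 ≈ -9.0003)
L/B = -6016669/668499/(-63740) = -6016669/668499*(-1/63740) = 6016669/42610126260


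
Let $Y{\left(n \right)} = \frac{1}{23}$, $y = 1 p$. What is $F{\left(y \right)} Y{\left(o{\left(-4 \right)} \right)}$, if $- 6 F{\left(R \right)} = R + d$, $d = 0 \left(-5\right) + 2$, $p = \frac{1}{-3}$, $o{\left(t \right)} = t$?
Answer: $- \frac{5}{414} \approx -0.012077$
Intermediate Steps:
$p = - \frac{1}{3} \approx -0.33333$
$d = 2$ ($d = 0 + 2 = 2$)
$y = - \frac{1}{3}$ ($y = 1 \left(- \frac{1}{3}\right) = - \frac{1}{3} \approx -0.33333$)
$Y{\left(n \right)} = \frac{1}{23}$
$F{\left(R \right)} = - \frac{1}{3} - \frac{R}{6}$ ($F{\left(R \right)} = - \frac{R + 2}{6} = - \frac{2 + R}{6} = - \frac{1}{3} - \frac{R}{6}$)
$F{\left(y \right)} Y{\left(o{\left(-4 \right)} \right)} = \left(- \frac{1}{3} - - \frac{1}{18}\right) \frac{1}{23} = \left(- \frac{1}{3} + \frac{1}{18}\right) \frac{1}{23} = \left(- \frac{5}{18}\right) \frac{1}{23} = - \frac{5}{414}$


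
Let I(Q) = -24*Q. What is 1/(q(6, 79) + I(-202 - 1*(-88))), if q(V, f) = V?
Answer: 1/2742 ≈ 0.00036470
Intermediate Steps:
1/(q(6, 79) + I(-202 - 1*(-88))) = 1/(6 - 24*(-202 - 1*(-88))) = 1/(6 - 24*(-202 + 88)) = 1/(6 - 24*(-114)) = 1/(6 + 2736) = 1/2742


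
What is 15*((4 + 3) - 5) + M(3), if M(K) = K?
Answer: 33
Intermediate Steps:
15*((4 + 3) - 5) + M(3) = 15*((4 + 3) - 5) + 3 = 15*(7 - 5) + 3 = 15*2 + 3 = 30 + 3 = 33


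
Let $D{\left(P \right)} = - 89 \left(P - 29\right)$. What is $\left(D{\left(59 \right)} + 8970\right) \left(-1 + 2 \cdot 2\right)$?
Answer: $18900$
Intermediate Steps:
$D{\left(P \right)} = 2581 - 89 P$ ($D{\left(P \right)} = - 89 \left(-29 + P\right) = 2581 - 89 P$)
$\left(D{\left(59 \right)} + 8970\right) \left(-1 + 2 \cdot 2\right) = \left(\left(2581 - 5251\right) + 8970\right) \left(-1 + 2 \cdot 2\right) = \left(\left(2581 - 5251\right) + 8970\right) \left(-1 + 4\right) = \left(-2670 + 8970\right) 3 = 6300 \cdot 3 = 18900$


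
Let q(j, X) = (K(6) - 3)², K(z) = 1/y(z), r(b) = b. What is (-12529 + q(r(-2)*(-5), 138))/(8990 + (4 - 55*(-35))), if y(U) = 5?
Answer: -313029/272975 ≈ -1.1467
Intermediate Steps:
K(z) = ⅕ (K(z) = 1/5 = ⅕)
q(j, X) = 196/25 (q(j, X) = (⅕ - 3)² = (-14/5)² = 196/25)
(-12529 + q(r(-2)*(-5), 138))/(8990 + (4 - 55*(-35))) = (-12529 + 196/25)/(8990 + (4 - 55*(-35))) = -313029/(25*(8990 + (4 + 1925))) = -313029/(25*(8990 + 1929)) = -313029/25/10919 = -313029/25*1/10919 = -313029/272975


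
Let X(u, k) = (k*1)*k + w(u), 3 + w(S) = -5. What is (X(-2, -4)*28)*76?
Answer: 17024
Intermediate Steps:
w(S) = -8 (w(S) = -3 - 5 = -8)
X(u, k) = -8 + k² (X(u, k) = (k*1)*k - 8 = k*k - 8 = k² - 8 = -8 + k²)
(X(-2, -4)*28)*76 = ((-8 + (-4)²)*28)*76 = ((-8 + 16)*28)*76 = (8*28)*76 = 224*76 = 17024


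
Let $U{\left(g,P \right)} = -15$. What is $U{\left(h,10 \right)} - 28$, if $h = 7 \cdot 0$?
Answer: $-43$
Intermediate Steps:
$h = 0$
$U{\left(h,10 \right)} - 28 = -15 - 28 = -43$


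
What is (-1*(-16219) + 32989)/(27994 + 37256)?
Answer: 24604/32625 ≈ 0.75415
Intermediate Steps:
(-1*(-16219) + 32989)/(27994 + 37256) = (16219 + 32989)/65250 = 49208*(1/65250) = 24604/32625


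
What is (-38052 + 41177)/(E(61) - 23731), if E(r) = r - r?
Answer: -3125/23731 ≈ -0.13168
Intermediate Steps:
E(r) = 0
(-38052 + 41177)/(E(61) - 23731) = (-38052 + 41177)/(0 - 23731) = 3125/(-23731) = 3125*(-1/23731) = -3125/23731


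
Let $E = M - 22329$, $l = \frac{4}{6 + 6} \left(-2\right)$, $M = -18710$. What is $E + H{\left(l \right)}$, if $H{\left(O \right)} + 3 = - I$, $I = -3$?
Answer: $-41039$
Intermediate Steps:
$l = - \frac{2}{3}$ ($l = \frac{4}{12} \left(-2\right) = 4 \cdot \frac{1}{12} \left(-2\right) = \frac{1}{3} \left(-2\right) = - \frac{2}{3} \approx -0.66667$)
$E = -41039$ ($E = -18710 - 22329 = -41039$)
$H{\left(O \right)} = 0$ ($H{\left(O \right)} = -3 - -3 = -3 + 3 = 0$)
$E + H{\left(l \right)} = -41039 + 0 = -41039$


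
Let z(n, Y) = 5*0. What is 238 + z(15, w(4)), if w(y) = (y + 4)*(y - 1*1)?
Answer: 238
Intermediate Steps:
w(y) = (-1 + y)*(4 + y) (w(y) = (4 + y)*(y - 1) = (4 + y)*(-1 + y) = (-1 + y)*(4 + y))
z(n, Y) = 0
238 + z(15, w(4)) = 238 + 0 = 238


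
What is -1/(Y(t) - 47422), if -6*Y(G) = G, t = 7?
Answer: 6/284539 ≈ 2.1087e-5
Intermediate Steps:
Y(G) = -G/6
-1/(Y(t) - 47422) = -1/(-⅙*7 - 47422) = -1/(-7/6 - 47422) = -1/(-284539/6) = -1*(-6/284539) = 6/284539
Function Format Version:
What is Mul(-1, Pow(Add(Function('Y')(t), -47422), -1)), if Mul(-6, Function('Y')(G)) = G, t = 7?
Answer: Rational(6, 284539) ≈ 2.1087e-5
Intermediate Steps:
Function('Y')(G) = Mul(Rational(-1, 6), G)
Mul(-1, Pow(Add(Function('Y')(t), -47422), -1)) = Mul(-1, Pow(Add(Mul(Rational(-1, 6), 7), -47422), -1)) = Mul(-1, Pow(Add(Rational(-7, 6), -47422), -1)) = Mul(-1, Pow(Rational(-284539, 6), -1)) = Mul(-1, Rational(-6, 284539)) = Rational(6, 284539)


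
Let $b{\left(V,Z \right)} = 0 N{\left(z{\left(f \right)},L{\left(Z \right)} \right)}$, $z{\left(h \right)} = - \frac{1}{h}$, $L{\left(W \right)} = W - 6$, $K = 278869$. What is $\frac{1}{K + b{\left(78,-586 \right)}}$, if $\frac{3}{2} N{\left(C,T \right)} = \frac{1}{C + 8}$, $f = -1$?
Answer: $\frac{1}{278869} \approx 3.5859 \cdot 10^{-6}$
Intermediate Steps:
$L{\left(W \right)} = -6 + W$ ($L{\left(W \right)} = W - 6 = -6 + W$)
$N{\left(C,T \right)} = \frac{2}{3 \left(8 + C\right)}$ ($N{\left(C,T \right)} = \frac{2}{3 \left(C + 8\right)} = \frac{2}{3 \left(8 + C\right)}$)
$b{\left(V,Z \right)} = 0$ ($b{\left(V,Z \right)} = 0 \frac{2}{3 \left(8 - \frac{1}{-1}\right)} = 0 \frac{2}{3 \left(8 - -1\right)} = 0 \frac{2}{3 \left(8 + 1\right)} = 0 \frac{2}{3 \cdot 9} = 0 \cdot \frac{2}{3} \cdot \frac{1}{9} = 0 \cdot \frac{2}{27} = 0$)
$\frac{1}{K + b{\left(78,-586 \right)}} = \frac{1}{278869 + 0} = \frac{1}{278869}$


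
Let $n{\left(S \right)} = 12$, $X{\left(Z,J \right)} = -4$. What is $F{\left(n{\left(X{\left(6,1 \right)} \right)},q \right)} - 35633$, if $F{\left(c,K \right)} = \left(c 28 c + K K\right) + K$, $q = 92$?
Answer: $-23045$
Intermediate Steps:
$F{\left(c,K \right)} = K + K^{2} + 28 c^{2}$ ($F{\left(c,K \right)} = \left(28 c c + K^{2}\right) + K = \left(28 c^{2} + K^{2}\right) + K = \left(K^{2} + 28 c^{2}\right) + K = K + K^{2} + 28 c^{2}$)
$F{\left(n{\left(X{\left(6,1 \right)} \right)},q \right)} - 35633 = \left(92 + 92^{2} + 28 \cdot 12^{2}\right) - 35633 = \left(92 + 8464 + 28 \cdot 144\right) - 35633 = \left(92 + 8464 + 4032\right) - 35633 = 12588 - 35633 = -23045$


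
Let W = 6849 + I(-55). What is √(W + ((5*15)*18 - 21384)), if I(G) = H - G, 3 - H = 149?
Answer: 2*I*√3319 ≈ 115.22*I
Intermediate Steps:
H = -146 (H = 3 - 1*149 = 3 - 149 = -146)
I(G) = -146 - G
W = 6758 (W = 6849 + (-146 - 1*(-55)) = 6849 + (-146 + 55) = 6849 - 91 = 6758)
√(W + ((5*15)*18 - 21384)) = √(6758 + ((5*15)*18 - 21384)) = √(6758 + (75*18 - 21384)) = √(6758 + (1350 - 21384)) = √(6758 - 20034) = √(-13276) = 2*I*√3319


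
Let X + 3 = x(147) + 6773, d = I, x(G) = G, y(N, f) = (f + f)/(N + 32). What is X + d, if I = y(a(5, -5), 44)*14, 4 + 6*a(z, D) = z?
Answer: 1342373/193 ≈ 6955.3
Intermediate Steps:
a(z, D) = -2/3 + z/6
y(N, f) = 2*f/(32 + N) (y(N, f) = (2*f)/(32 + N) = 2*f/(32 + N))
I = 7392/193 (I = (2*44/(32 + (-2/3 + (1/6)*5)))*14 = (2*44/(32 + (-2/3 + 5/6)))*14 = (2*44/(32 + 1/6))*14 = (2*44/(193/6))*14 = (2*44*(6/193))*14 = (528/193)*14 = 7392/193 ≈ 38.301)
d = 7392/193 ≈ 38.301
X = 6917 (X = -3 + (147 + 6773) = -3 + 6920 = 6917)
X + d = 6917 + 7392/193 = 1342373/193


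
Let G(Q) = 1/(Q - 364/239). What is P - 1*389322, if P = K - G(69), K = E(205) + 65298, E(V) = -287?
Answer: -5230163736/16127 ≈ -3.2431e+5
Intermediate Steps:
G(Q) = 1/(-364/239 + Q) (G(Q) = 1/(Q - 364*1/239) = 1/(Q - 364/239) = 1/(-364/239 + Q))
K = 65011 (K = -287 + 65298 = 65011)
P = 1048432158/16127 (P = 65011 - 239/(-364 + 239*69) = 65011 - 239/(-364 + 16491) = 65011 - 239/16127 = 1048432158/16127 ≈ 65011.)
P - 1*389322 = 1048432158/16127 - 1*389322 = 1048432158/16127 - 389322 = -5230163736/16127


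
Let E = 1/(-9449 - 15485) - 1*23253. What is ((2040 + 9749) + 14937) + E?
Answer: 86595781/24934 ≈ 3473.0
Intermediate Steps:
E = -579790303/24934 (E = 1/(-24934) - 23253 = -1/24934 - 23253 = -579790303/24934 ≈ -23253.)
((2040 + 9749) + 14937) + E = ((2040 + 9749) + 14937) - 579790303/24934 = (11789 + 14937) - 579790303/24934 = 26726 - 579790303/24934 = 86595781/24934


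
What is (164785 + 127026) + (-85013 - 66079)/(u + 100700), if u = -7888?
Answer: 6770852860/23203 ≈ 2.9181e+5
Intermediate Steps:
(164785 + 127026) + (-85013 - 66079)/(u + 100700) = (164785 + 127026) + (-85013 - 66079)/(-7888 + 100700) = 291811 - 151092/92812 = 291811 - 151092*1/92812 = 291811 - 37773/23203 = 6770852860/23203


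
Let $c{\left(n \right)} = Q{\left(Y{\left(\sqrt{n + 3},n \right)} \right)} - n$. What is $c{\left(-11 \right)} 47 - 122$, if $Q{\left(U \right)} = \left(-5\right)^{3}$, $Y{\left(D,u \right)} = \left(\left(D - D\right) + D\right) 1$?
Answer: $-5480$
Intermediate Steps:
$Y{\left(D,u \right)} = D$ ($Y{\left(D,u \right)} = \left(0 + D\right) 1 = D 1 = D$)
$Q{\left(U \right)} = -125$
$c{\left(n \right)} = -125 - n$
$c{\left(-11 \right)} 47 - 122 = \left(-125 - -11\right) 47 - 122 = \left(-125 + 11\right) 47 - 122 = \left(-114\right) 47 - 122 = -5358 - 122 = -5480$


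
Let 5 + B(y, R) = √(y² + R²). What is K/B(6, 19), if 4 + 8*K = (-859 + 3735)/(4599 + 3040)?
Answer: -4325/710427 - 865*√397/710427 ≈ -0.030348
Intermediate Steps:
B(y, R) = -5 + √(R² + y²) (B(y, R) = -5 + √(y² + R²) = -5 + √(R² + y²))
K = -3460/7639 (K = -½ + ((-859 + 3735)/(4599 + 3040))/8 = -½ + (2876/7639)/8 = -½ + (2876*(1/7639))/8 = -½ + (⅛)*(2876/7639) = -½ + 719/15278 = -3460/7639 ≈ -0.45294)
K/B(6, 19) = -3460/(7639*(-5 + √(19² + 6²))) = -3460/(7639*(-5 + √(361 + 36))) = -3460/(7639*(-5 + √397))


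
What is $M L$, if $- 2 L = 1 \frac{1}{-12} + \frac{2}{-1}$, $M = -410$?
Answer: $- \frac{5125}{12} \approx -427.08$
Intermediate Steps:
$L = \frac{25}{24}$ ($L = - \frac{1 \frac{1}{-12} + \frac{2}{-1}}{2} = - \frac{1 \left(- \frac{1}{12}\right) + 2 \left(-1\right)}{2} = - \frac{- \frac{1}{12} - 2}{2} = \left(- \frac{1}{2}\right) \left(- \frac{25}{12}\right) = \frac{25}{24} \approx 1.0417$)
$M L = \left(-410\right) \frac{25}{24} = - \frac{5125}{12}$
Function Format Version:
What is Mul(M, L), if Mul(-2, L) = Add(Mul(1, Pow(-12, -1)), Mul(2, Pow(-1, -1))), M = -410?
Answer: Rational(-5125, 12) ≈ -427.08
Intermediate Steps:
L = Rational(25, 24) (L = Mul(Rational(-1, 2), Add(Mul(1, Pow(-12, -1)), Mul(2, Pow(-1, -1)))) = Mul(Rational(-1, 2), Add(Mul(1, Rational(-1, 12)), Mul(2, -1))) = Mul(Rational(-1, 2), Add(Rational(-1, 12), -2)) = Mul(Rational(-1, 2), Rational(-25, 12)) = Rational(25, 24) ≈ 1.0417)
Mul(M, L) = Mul(-410, Rational(25, 24)) = Rational(-5125, 12)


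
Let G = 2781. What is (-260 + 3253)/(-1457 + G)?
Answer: 2993/1324 ≈ 2.2606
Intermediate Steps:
(-260 + 3253)/(-1457 + G) = (-260 + 3253)/(-1457 + 2781) = 2993/1324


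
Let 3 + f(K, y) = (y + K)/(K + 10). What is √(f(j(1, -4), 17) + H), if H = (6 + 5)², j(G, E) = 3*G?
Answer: √20202/13 ≈ 10.933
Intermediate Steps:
f(K, y) = -3 + (K + y)/(10 + K) (f(K, y) = -3 + (y + K)/(K + 10) = -3 + (K + y)/(10 + K))
H = 121 (H = 11² = 121)
√(f(j(1, -4), 17) + H) = √((-30 + 17 - 6)/(10 + 3*1) + 121) = √((-30 + 17 - 2*3)/(10 + 3) + 121) = √((-30 + 17 - 6)/13 + 121) = √((1/13)*(-19) + 121) = √(-19/13 + 121) = √(1554/13) = √20202/13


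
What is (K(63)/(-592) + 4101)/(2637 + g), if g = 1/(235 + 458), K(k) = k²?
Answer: 1679709339/1081845664 ≈ 1.5526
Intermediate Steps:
g = 1/693 ≈ 0.0014430
(K(63)/(-592) + 4101)/(2637 + g) = (63²/(-592) + 4101)/(2637 + 1/693) = (3969*(-1/592) + 4101)/(1827442/693) = (-3969/592 + 4101)*(693/1827442) = (2423823/592)*(693/1827442) = 1679709339/1081845664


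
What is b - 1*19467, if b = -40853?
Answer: -60320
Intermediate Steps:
b - 1*19467 = -40853 - 1*19467 = -40853 - 19467 = -60320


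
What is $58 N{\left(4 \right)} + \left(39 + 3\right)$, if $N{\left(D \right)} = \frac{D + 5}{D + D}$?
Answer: $\frac{429}{4} \approx 107.25$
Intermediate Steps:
$N{\left(D \right)} = \frac{5 + D}{2 D}$
$58 N{\left(4 \right)} + \left(39 + 3\right) = 58 \frac{5 + 4}{2 \cdot 4} + \left(39 + 3\right) = 58 \cdot \frac{1}{2} \cdot \frac{1}{4} \cdot 9 + 42 = 58 \cdot \frac{9}{8} + 42 = \frac{261}{4} + 42 = \frac{429}{4}$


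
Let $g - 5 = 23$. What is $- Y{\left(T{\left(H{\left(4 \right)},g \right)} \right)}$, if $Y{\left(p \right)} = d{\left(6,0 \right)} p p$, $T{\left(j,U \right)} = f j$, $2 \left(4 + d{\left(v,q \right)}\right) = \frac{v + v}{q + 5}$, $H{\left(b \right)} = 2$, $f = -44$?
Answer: $\frac{108416}{5} \approx 21683.0$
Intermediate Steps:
$g = 28$ ($g = 5 + 23 = 28$)
$d{\left(v,q \right)} = -4 + \frac{v}{5 + q}$ ($d{\left(v,q \right)} = -4 + \frac{\left(v + v\right) \frac{1}{q + 5}}{2} = -4 + \frac{2 v \frac{1}{5 + q}}{2} = -4 + \frac{v}{5 + q}$)
$T{\left(j,U \right)} = - 44 j$
$Y{\left(p \right)} = - \frac{14 p^{2}}{5}$ ($Y{\left(p \right)} = \frac{-20 + 6 - 0}{5 + 0} p p = \frac{-20 + 6 + 0}{5} p p = \frac{1}{5} \left(-14\right) p p = - \frac{14 p}{5} p = - \frac{14 p^{2}}{5}$)
$- Y{\left(T{\left(H{\left(4 \right)},g \right)} \right)} = - \frac{\left(-14\right) \left(\left(-44\right) 2\right)^{2}}{5} = - \frac{\left(-14\right) \left(-88\right)^{2}}{5} = - \frac{\left(-14\right) 7744}{5} = \left(-1\right) \left(- \frac{108416}{5}\right) = \frac{108416}{5}$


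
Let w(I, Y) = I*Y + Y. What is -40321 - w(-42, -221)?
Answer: -49382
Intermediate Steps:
w(I, Y) = Y + I*Y
-40321 - w(-42, -221) = -40321 - (-221)*(1 - 42) = -40321 - (-221)*(-41) = -40321 - 1*9061 = -40321 - 9061 = -49382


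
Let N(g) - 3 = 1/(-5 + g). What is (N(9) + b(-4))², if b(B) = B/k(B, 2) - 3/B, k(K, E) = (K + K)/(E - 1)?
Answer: 81/4 ≈ 20.250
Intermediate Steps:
N(g) = 3 + 1/(-5 + g)
k(K, E) = 2*K/(-1 + E) (k(K, E) = (2*K)/(-1 + E) = 2*K/(-1 + E))
b(B) = ½ - 3/B (b(B) = B/((2*B/(-1 + 2))) - 3/B = B/((2*B/1)) - 3/B = B/((2*B*1)) - 3/B = B/((2*B)) - 3/B = B*(1/(2*B)) - 3/B = ½ - 3/B)
(N(9) + b(-4))² = ((-14 + 3*9)/(-5 + 9) + (½)*(-6 - 4)/(-4))² = ((-14 + 27)/4 + (½)*(-¼)*(-10))² = ((¼)*13 + 5/4)² = (13/4 + 5/4)² = (9/2)² = 81/4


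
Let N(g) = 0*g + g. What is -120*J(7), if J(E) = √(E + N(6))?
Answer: -120*√13 ≈ -432.67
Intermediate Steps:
N(g) = g (N(g) = 0 + g = g)
J(E) = √(6 + E) (J(E) = √(E + 6) = √(6 + E))
-120*J(7) = -120*√(6 + 7) = -120*√13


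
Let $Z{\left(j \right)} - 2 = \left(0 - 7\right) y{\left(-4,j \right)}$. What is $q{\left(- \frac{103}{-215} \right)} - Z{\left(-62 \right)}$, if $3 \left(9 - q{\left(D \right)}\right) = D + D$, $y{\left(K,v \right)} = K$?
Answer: $- \frac{13751}{645} \approx -21.319$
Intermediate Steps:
$q{\left(D \right)} = 9 - \frac{2 D}{3}$ ($q{\left(D \right)} = 9 - \frac{D + D}{3} = 9 - \frac{2 D}{3}$)
$Z{\left(j \right)} = 30$ ($Z{\left(j \right)} = 2 + \left(0 - 7\right) \left(-4\right) = 2 - -28 = 2 + 28 = 30$)
$q{\left(- \frac{103}{-215} \right)} - Z{\left(-62 \right)} = \left(9 - \frac{2 \left(- \frac{103}{-215}\right)}{3}\right) - 30 = \left(9 - \frac{2 \left(\left(-103\right) \left(- \frac{1}{215}\right)\right)}{3}\right) - 30 = \left(9 - \frac{206}{645}\right) - 30 = \frac{5599}{645} - 30 = - \frac{13751}{645}$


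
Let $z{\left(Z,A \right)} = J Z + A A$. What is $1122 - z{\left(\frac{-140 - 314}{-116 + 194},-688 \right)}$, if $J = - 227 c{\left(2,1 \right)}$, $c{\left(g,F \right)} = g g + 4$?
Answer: $- \frac{18828890}{39} \approx -4.8279 \cdot 10^{5}$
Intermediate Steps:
$c{\left(g,F \right)} = 4 + g^{2}$ ($c{\left(g,F \right)} = g^{2} + 4 = 4 + g^{2}$)
$J = -1816$ ($J = - 227 \left(4 + 2^{2}\right) = - 227 \left(4 + 4\right) = \left(-227\right) 8 = -1816$)
$z{\left(Z,A \right)} = A^{2} - 1816 Z$ ($z{\left(Z,A \right)} = - 1816 Z + A A = - 1816 Z + A^{2} = A^{2} - 1816 Z$)
$1122 - z{\left(\frac{-140 - 314}{-116 + 194},-688 \right)} = 1122 - \left(\left(-688\right)^{2} - 1816 \frac{-140 - 314}{-116 + 194}\right) = 1122 - \left(473344 - 1816 \left(- \frac{454}{78}\right)\right) = 1122 - \left(473344 - 1816 \left(\left(-454\right) \frac{1}{78}\right)\right) = 1122 - \left(473344 - - \frac{412232}{39}\right) = 1122 - \left(473344 + \frac{412232}{39}\right) = 1122 - \frac{18872648}{39} = - \frac{18828890}{39}$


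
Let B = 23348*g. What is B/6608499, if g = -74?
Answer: -1727752/6608499 ≈ -0.26144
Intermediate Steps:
B = -1727752 (B = 23348*(-74) = -1727752)
B/6608499 = -1727752/6608499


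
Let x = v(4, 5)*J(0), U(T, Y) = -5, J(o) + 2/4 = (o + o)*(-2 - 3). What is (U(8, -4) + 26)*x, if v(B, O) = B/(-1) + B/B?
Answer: 63/2 ≈ 31.500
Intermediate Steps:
v(B, O) = 1 - B (v(B, O) = B*(-1) + 1 = -B + 1 = 1 - B)
J(o) = -1/2 - 10*o (J(o) = -1/2 + (o + o)*(-2 - 3) = -1/2 + (2*o)*(-5) = -1/2 - 10*o)
x = 3/2 (x = (1 - 1*4)*(-1/2 - 10*0) = (1 - 4)*(-1/2 + 0) = -3*(-1/2) = 3/2 ≈ 1.5000)
(U(8, -4) + 26)*x = (-5 + 26)*(3/2) = 21*(3/2) = 63/2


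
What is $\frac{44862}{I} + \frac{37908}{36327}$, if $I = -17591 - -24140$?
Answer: $\frac{208662374}{26433947} \approx 7.8937$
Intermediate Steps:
$I = 6549$ ($I = -17591 + 24140 = 6549$)
$\frac{44862}{I} + \frac{37908}{36327} = \frac{44862}{6549} + \frac{37908}{36327} = 44862 \cdot \frac{1}{6549} + 37908 \cdot \frac{1}{36327} = \frac{14954}{2183} + \frac{12636}{12109} = \frac{208662374}{26433947}$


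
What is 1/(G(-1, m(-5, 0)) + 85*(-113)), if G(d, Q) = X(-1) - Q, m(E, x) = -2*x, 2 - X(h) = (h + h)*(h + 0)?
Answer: -1/9605 ≈ -0.00010411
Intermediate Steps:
X(h) = 2 - 2*h**2 (X(h) = 2 - (h + h)*(h + 0) = 2 - 2*h*h = 2 - 2*h**2)
G(d, Q) = -Q (G(d, Q) = (2 - 2*(-1)**2) - Q = (2 - 2*1) - Q = (2 - 2) - Q = 0 - Q = -Q)
1/(G(-1, m(-5, 0)) + 85*(-113)) = 1/(-(-2)*0 + 85*(-113)) = 1/(-1*0 - 9605) = 1/(0 - 9605) = 1/(-9605) = -1/9605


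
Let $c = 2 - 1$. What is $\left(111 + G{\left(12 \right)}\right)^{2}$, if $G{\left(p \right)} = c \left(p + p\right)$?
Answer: $18225$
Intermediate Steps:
$c = 1$ ($c = 2 - 1 = 1$)
$G{\left(p \right)} = 2 p$ ($G{\left(p \right)} = 1 \left(p + p\right) = 1 \cdot 2 p = 2 p$)
$\left(111 + G{\left(12 \right)}\right)^{2} = \left(111 + 2 \cdot 12\right)^{2} = \left(111 + 24\right)^{2} = 135^{2} = 18225$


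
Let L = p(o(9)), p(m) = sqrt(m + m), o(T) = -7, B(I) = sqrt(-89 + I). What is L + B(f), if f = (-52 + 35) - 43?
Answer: I*(sqrt(14) + sqrt(149)) ≈ 15.948*I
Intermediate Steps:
f = -60 (f = -17 - 43 = -60)
p(m) = sqrt(2)*sqrt(m) (p(m) = sqrt(2*m) = sqrt(2)*sqrt(m))
L = I*sqrt(14) (L = sqrt(2)*sqrt(-7) = sqrt(2)*(I*sqrt(7)) = I*sqrt(14) ≈ 3.7417*I)
L + B(f) = I*sqrt(14) + sqrt(-89 - 60) = I*sqrt(14) + sqrt(-149) = I*sqrt(14) + I*sqrt(149)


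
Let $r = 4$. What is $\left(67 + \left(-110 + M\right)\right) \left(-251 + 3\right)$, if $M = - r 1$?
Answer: $11656$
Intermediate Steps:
$M = -4$ ($M = \left(-1\right) 4 \cdot 1 = \left(-4\right) 1 = -4$)
$\left(67 + \left(-110 + M\right)\right) \left(-251 + 3\right) = \left(67 - 114\right) \left(-251 + 3\right) = \left(67 - 114\right) \left(-248\right) = \left(-47\right) \left(-248\right) = 11656$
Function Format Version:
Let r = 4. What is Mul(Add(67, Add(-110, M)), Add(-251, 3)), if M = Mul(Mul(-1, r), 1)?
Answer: 11656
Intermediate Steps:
M = -4 (M = Mul(Mul(-1, 4), 1) = Mul(-4, 1) = -4)
Mul(Add(67, Add(-110, M)), Add(-251, 3)) = Mul(Add(67, Add(-110, -4)), Add(-251, 3)) = Mul(Add(67, -114), -248) = Mul(-47, -248) = 11656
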